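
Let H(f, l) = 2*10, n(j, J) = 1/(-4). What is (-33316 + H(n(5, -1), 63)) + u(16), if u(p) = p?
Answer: -33280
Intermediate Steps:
n(j, J) = -¼
H(f, l) = 20
(-33316 + H(n(5, -1), 63)) + u(16) = (-33316 + 20) + 16 = -33296 + 16 = -33280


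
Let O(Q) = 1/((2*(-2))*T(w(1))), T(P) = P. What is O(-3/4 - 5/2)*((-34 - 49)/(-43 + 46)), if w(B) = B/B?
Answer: 83/12 ≈ 6.9167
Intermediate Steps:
w(B) = 1
O(Q) = -1/4 (O(Q) = 1/((2*(-2))*1) = 1/(-4*1) = 1/(-4) = -1/4)
O(-3/4 - 5/2)*((-34 - 49)/(-43 + 46)) = -(-34 - 49)/(4*(-43 + 46)) = -(-83)/(4*3) = -1/4*(-83/3) = 83/12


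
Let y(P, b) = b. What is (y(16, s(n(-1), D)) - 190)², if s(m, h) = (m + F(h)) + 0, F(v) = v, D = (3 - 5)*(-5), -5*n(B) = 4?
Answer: 817216/25 ≈ 32689.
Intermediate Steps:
n(B) = -⅘ (n(B) = -⅕*4 = -⅘)
D = 10 (D = -2*(-5) = 10)
s(m, h) = h + m (s(m, h) = (m + h) + 0 = (h + m) + 0 = h + m)
(y(16, s(n(-1), D)) - 190)² = ((10 - ⅘) - 190)² = (46/5 - 190)² = (-904/5)² = 817216/25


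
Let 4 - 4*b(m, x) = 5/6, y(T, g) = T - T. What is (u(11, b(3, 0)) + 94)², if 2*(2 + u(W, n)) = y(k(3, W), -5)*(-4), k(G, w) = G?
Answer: 8464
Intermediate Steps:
y(T, g) = 0
b(m, x) = 19/24 (b(m, x) = 1 - 5/(4*6) = 1 - ¼*⅚ = 1 - 5/24 = 19/24)
u(W, n) = -2 (u(W, n) = -2 + (0*(-4))/2 = -2 + (½)*0 = -2 + 0 = -2)
(u(11, b(3, 0)) + 94)² = (-2 + 94)² = 92² = 8464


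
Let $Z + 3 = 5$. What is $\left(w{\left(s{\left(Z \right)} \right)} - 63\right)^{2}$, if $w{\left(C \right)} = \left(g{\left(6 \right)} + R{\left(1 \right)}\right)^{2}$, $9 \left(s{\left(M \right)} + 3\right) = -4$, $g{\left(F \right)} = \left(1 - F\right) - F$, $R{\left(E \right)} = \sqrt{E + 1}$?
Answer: $4568 - 2640 \sqrt{2} \approx 834.48$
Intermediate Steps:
$R{\left(E \right)} = \sqrt{1 + E}$
$Z = 2$ ($Z = -3 + 5 = 2$)
$g{\left(F \right)} = 1 - 2 F$
$s{\left(M \right)} = - \frac{31}{9}$ ($s{\left(M \right)} = -3 + \frac{1}{9} \left(-4\right) = -3 - \frac{4}{9} = - \frac{31}{9}$)
$w{\left(C \right)} = \left(-11 + \sqrt{2}\right)^{2}$ ($w{\left(C \right)} = \left(\left(1 - 12\right) + \sqrt{1 + 1}\right)^{2} = \left(\left(1 - 12\right) + \sqrt{2}\right)^{2} = \left(-11 + \sqrt{2}\right)^{2}$)
$\left(w{\left(s{\left(Z \right)} \right)} - 63\right)^{2} = \left(\left(11 - \sqrt{2}\right)^{2} - 63\right)^{2} = \left(-63 + \left(11 - \sqrt{2}\right)^{2}\right)^{2}$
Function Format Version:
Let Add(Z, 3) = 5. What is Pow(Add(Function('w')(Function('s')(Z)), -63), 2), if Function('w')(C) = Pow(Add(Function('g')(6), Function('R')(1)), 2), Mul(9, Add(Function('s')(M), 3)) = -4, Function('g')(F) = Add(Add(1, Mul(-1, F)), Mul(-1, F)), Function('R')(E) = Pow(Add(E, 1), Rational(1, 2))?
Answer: Add(4568, Mul(-2640, Pow(2, Rational(1, 2)))) ≈ 834.48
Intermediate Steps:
Function('R')(E) = Pow(Add(1, E), Rational(1, 2))
Z = 2 (Z = Add(-3, 5) = 2)
Function('g')(F) = Add(1, Mul(-2, F))
Function('s')(M) = Rational(-31, 9) (Function('s')(M) = Add(-3, Mul(Rational(1, 9), -4)) = Add(-3, Rational(-4, 9)) = Rational(-31, 9))
Function('w')(C) = Pow(Add(-11, Pow(2, Rational(1, 2))), 2) (Function('w')(C) = Pow(Add(Add(1, Mul(-2, 6)), Pow(Add(1, 1), Rational(1, 2))), 2) = Pow(Add(Add(1, -12), Pow(2, Rational(1, 2))), 2) = Pow(Add(-11, Pow(2, Rational(1, 2))), 2))
Pow(Add(Function('w')(Function('s')(Z)), -63), 2) = Pow(Add(Pow(Add(11, Mul(-1, Pow(2, Rational(1, 2)))), 2), -63), 2) = Pow(Add(-63, Pow(Add(11, Mul(-1, Pow(2, Rational(1, 2)))), 2)), 2)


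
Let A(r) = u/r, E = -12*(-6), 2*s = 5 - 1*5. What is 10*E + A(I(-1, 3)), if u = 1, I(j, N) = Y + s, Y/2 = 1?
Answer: 1441/2 ≈ 720.50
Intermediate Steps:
Y = 2 (Y = 2*1 = 2)
s = 0 (s = (5 - 1*5)/2 = (5 - 5)/2 = (½)*0 = 0)
E = 72
I(j, N) = 2 (I(j, N) = 2 + 0 = 2)
A(r) = 1/r
10*E + A(I(-1, 3)) = 10*72 + 1/2 = 720 + ½ = 1441/2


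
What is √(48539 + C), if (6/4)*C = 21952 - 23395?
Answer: √47577 ≈ 218.12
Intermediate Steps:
C = -962 (C = 2*(21952 - 23395)/3 = (⅔)*(-1443) = -962)
√(48539 + C) = √(48539 - 962) = √47577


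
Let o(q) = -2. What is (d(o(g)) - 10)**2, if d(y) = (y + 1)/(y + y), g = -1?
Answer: 1521/16 ≈ 95.063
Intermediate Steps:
d(y) = (1 + y)/(2*y) (d(y) = (1 + y)/((2*y)) = (1 + y)*(1/(2*y)) = (1 + y)/(2*y))
(d(o(g)) - 10)**2 = ((1/2)*(1 - 2)/(-2) - 10)**2 = ((1/2)*(-1/2)*(-1) - 10)**2 = (1/4 - 10)**2 = (-39/4)**2 = 1521/16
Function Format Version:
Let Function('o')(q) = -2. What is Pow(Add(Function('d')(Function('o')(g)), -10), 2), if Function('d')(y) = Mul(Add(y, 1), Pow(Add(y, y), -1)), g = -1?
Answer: Rational(1521, 16) ≈ 95.063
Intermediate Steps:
Function('d')(y) = Mul(Rational(1, 2), Pow(y, -1), Add(1, y)) (Function('d')(y) = Mul(Add(1, y), Pow(Mul(2, y), -1)) = Mul(Add(1, y), Mul(Rational(1, 2), Pow(y, -1))) = Mul(Rational(1, 2), Pow(y, -1), Add(1, y)))
Pow(Add(Function('d')(Function('o')(g)), -10), 2) = Pow(Add(Mul(Rational(1, 2), Pow(-2, -1), Add(1, -2)), -10), 2) = Pow(Add(Mul(Rational(1, 2), Rational(-1, 2), -1), -10), 2) = Pow(Add(Rational(1, 4), -10), 2) = Pow(Rational(-39, 4), 2) = Rational(1521, 16)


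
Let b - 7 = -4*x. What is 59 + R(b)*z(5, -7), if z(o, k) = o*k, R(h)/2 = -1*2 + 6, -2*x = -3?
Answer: -221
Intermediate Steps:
x = 3/2 (x = -1/2*(-3) = 3/2 ≈ 1.5000)
b = 1 (b = 7 - 4*3/2 = 7 - 6 = 1)
R(h) = 8 (R(h) = 2*(-1*2 + 6) = 2*(-2 + 6) = 2*4 = 8)
z(o, k) = k*o
59 + R(b)*z(5, -7) = 59 + 8*(-7*5) = 59 + 8*(-35) = 59 - 280 = -221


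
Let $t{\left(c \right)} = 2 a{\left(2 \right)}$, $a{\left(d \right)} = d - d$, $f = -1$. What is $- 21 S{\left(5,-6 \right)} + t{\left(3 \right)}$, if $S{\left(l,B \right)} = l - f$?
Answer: $-126$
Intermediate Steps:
$a{\left(d \right)} = 0$
$S{\left(l,B \right)} = 1 + l$ ($S{\left(l,B \right)} = l - -1 = l + 1 = 1 + l$)
$t{\left(c \right)} = 0$ ($t{\left(c \right)} = 2 \cdot 0 = 0$)
$- 21 S{\left(5,-6 \right)} + t{\left(3 \right)} = - 21 \left(1 + 5\right) + 0 = \left(-21\right) 6 + 0 = -126 + 0 = -126$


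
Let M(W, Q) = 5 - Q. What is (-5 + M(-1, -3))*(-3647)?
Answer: -10941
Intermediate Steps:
(-5 + M(-1, -3))*(-3647) = (-5 + (5 - 1*(-3)))*(-3647) = (-5 + (5 + 3))*(-3647) = (-5 + 8)*(-3647) = 3*(-3647) = -10941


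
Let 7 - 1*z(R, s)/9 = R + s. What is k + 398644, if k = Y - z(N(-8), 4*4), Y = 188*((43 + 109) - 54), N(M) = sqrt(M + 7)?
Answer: 417149 + 9*I ≈ 4.1715e+5 + 9.0*I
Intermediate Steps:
N(M) = sqrt(7 + M)
Y = 18424 (Y = 188*(152 - 54) = 188*98 = 18424)
z(R, s) = 63 - 9*R - 9*s (z(R, s) = 63 - 9*(R + s) = 63 + (-9*R - 9*s) = 63 - 9*R - 9*s)
k = 18505 + 9*I (k = 18424 - (63 - 9*sqrt(7 - 8) - 36*4) = 18424 - (63 - 9*I - 9*16) = 18424 - (63 - 9*I - 144) = 18424 - (-81 - 9*I) = 18424 + (81 + 9*I) = 18505 + 9*I ≈ 18505.0 + 9.0*I)
k + 398644 = (18505 + 9*I) + 398644 = 417149 + 9*I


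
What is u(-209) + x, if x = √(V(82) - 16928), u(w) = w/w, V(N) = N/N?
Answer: 1 + I*√16927 ≈ 1.0 + 130.1*I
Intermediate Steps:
V(N) = 1
u(w) = 1
x = I*√16927 (x = √(1 - 16928) = √(-16927) = I*√16927 ≈ 130.1*I)
u(-209) + x = 1 + I*√16927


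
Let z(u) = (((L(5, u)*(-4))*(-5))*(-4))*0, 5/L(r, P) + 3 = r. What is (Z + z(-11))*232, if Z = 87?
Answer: 20184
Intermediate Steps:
L(r, P) = 5/(-3 + r)
z(u) = 0 (z(u) = ((((5/(-3 + 5))*(-4))*(-5))*(-4))*0 = ((((5/2)*(-4))*(-5))*(-4))*0 = (-10*(-5)*(-4))*0 = (50*(-4))*0 = -200*0 = 0)
(Z + z(-11))*232 = (87 + 0)*232 = 87*232 = 20184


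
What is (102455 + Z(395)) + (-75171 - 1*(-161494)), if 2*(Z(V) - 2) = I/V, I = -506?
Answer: 74567847/395 ≈ 1.8878e+5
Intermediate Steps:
Z(V) = 2 - 253/V (Z(V) = 2 + (-506/V)/2 = 2 - 253/V)
(102455 + Z(395)) + (-75171 - 1*(-161494)) = (102455 + (2 - 253/395)) + (-75171 - 1*(-161494)) = (102455 + (2 - 253*1/395)) + (-75171 + 161494) = (102455 + (2 - 253/395)) + 86323 = (102455 + 537/395) + 86323 = 40470262/395 + 86323 = 74567847/395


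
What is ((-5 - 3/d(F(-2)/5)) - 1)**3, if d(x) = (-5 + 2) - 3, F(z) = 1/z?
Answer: -1331/8 ≈ -166.38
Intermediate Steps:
d(x) = -6 (d(x) = -3 - 3 = -6)
((-5 - 3/d(F(-2)/5)) - 1)**3 = ((-5 - 3/(-6)) - 1)**3 = ((-5 - 3*(-1/6)) - 1)**3 = ((-5 + 1/2) - 1)**3 = (-9/2 - 1)**3 = (-11/2)**3 = -1331/8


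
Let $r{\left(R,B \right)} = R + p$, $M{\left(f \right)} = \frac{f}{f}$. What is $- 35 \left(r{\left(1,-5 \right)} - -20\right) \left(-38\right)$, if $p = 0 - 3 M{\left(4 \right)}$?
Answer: $23940$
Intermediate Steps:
$M{\left(f \right)} = 1$
$p = -3$ ($p = 0 - 3 = -3$)
$r{\left(R,B \right)} = -3 + R$ ($r{\left(R,B \right)} = R - 3 = -3 + R$)
$- 35 \left(r{\left(1,-5 \right)} - -20\right) \left(-38\right) = - 35 \left(\left(-3 + 1\right) - -20\right) \left(-38\right) = - 35 \left(-2 + 20\right) \left(-38\right) = \left(-35\right) 18 \left(-38\right) = \left(-630\right) \left(-38\right) = 23940$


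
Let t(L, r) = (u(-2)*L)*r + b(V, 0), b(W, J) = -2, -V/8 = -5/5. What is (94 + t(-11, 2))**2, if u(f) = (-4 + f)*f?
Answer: 29584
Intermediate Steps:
V = 8 (V = -(-40)/5 = -8*(-1) = 8)
u(f) = f*(-4 + f)
t(L, r) = -2 + 12*L*r (t(L, r) = ((-2*(-4 - 2))*L)*r - 2 = ((-2*(-6))*L)*r - 2 = (12*L)*r - 2 = 12*L*r - 2 = -2 + 12*L*r)
(94 + t(-11, 2))**2 = (94 + (-2 + 12*(-11)*2))**2 = (94 + (-2 - 264))**2 = (94 - 266)**2 = (-172)**2 = 29584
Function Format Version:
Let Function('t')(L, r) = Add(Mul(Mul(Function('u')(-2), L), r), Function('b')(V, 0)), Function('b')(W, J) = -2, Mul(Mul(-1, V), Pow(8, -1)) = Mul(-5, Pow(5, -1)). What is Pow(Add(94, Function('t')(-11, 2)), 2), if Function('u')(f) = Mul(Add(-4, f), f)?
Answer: 29584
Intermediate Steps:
V = 8 (V = Mul(-8, Mul(-5, Pow(5, -1))) = Mul(-8, Mul(-5, Rational(1, 5))) = Mul(-8, -1) = 8)
Function('u')(f) = Mul(f, Add(-4, f))
Function('t')(L, r) = Add(-2, Mul(12, L, r)) (Function('t')(L, r) = Add(Mul(Mul(Mul(-2, Add(-4, -2)), L), r), -2) = Add(Mul(Mul(Mul(-2, -6), L), r), -2) = Add(Mul(Mul(12, L), r), -2) = Add(Mul(12, L, r), -2) = Add(-2, Mul(12, L, r)))
Pow(Add(94, Function('t')(-11, 2)), 2) = Pow(Add(94, Add(-2, Mul(12, -11, 2))), 2) = Pow(Add(94, Add(-2, -264)), 2) = Pow(Add(94, -266), 2) = Pow(-172, 2) = 29584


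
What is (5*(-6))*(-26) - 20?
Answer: 760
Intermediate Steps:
(5*(-6))*(-26) - 20 = -30*(-26) - 20 = 780 - 20 = 760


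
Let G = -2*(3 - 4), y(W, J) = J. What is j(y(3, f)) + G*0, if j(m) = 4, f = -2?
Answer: 4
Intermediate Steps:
G = 2 (G = -2*(-1) = 2)
j(y(3, f)) + G*0 = 4 + 2*0 = 4 + 0 = 4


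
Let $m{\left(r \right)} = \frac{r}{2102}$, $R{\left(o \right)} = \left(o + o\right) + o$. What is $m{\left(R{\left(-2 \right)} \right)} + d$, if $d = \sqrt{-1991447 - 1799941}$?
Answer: $- \frac{3}{1051} + 2 i \sqrt{947847} \approx -0.0028544 + 1947.1 i$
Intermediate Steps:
$R{\left(o \right)} = 3 o$ ($R{\left(o \right)} = 2 o + o = 3 o$)
$m{\left(r \right)} = \frac{r}{2102}$ ($m{\left(r \right)} = r \frac{1}{2102} = \frac{r}{2102}$)
$d = 2 i \sqrt{947847}$ ($d = \sqrt{-1991447 - 1799941} = \sqrt{-3791388} = 2 i \sqrt{947847} \approx 1947.1 i$)
$m{\left(R{\left(-2 \right)} \right)} + d = \frac{3 \left(-2\right)}{2102} + 2 i \sqrt{947847} = \frac{1}{2102} \left(-6\right) + 2 i \sqrt{947847} = - \frac{3}{1051} + 2 i \sqrt{947847}$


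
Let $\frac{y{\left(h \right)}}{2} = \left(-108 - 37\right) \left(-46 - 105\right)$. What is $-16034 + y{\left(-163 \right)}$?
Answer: $27756$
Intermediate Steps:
$y{\left(h \right)} = 43790$ ($y{\left(h \right)} = 2 \left(-108 - 37\right) \left(-46 - 105\right) = 2 \left(\left(-145\right) \left(-151\right)\right) = 2 \cdot 21895 = 43790$)
$-16034 + y{\left(-163 \right)} = -16034 + 43790 = 27756$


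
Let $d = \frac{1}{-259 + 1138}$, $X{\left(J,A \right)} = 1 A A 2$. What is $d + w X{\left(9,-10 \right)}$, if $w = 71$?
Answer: $\frac{12481801}{879} \approx 14200.0$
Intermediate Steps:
$X{\left(J,A \right)} = 2 A^{2}$ ($X{\left(J,A \right)} = A 2 A = 2 A^{2}$)
$d = \frac{1}{879} \approx 0.0011377$
$d + w X{\left(9,-10 \right)} = \frac{1}{879} + 71 \cdot 2 \left(-10\right)^{2} = \frac{1}{879} + 71 \cdot 2 \cdot 100 = \frac{1}{879} + 71 \cdot 200 = \frac{1}{879} + 14200 = \frac{12481801}{879}$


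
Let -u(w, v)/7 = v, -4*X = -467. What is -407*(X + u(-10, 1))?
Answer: -178673/4 ≈ -44668.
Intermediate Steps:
X = 467/4 (X = -¼*(-467) = 467/4 ≈ 116.75)
u(w, v) = -7*v
-407*(X + u(-10, 1)) = -407*(467/4 - 7*1) = -407*(467/4 - 7) = -407*439/4 = -178673/4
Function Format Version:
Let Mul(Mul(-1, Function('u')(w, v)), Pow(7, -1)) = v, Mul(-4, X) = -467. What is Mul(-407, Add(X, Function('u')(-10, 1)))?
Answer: Rational(-178673, 4) ≈ -44668.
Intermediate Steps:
X = Rational(467, 4) (X = Mul(Rational(-1, 4), -467) = Rational(467, 4) ≈ 116.75)
Function('u')(w, v) = Mul(-7, v)
Mul(-407, Add(X, Function('u')(-10, 1))) = Mul(-407, Add(Rational(467, 4), Mul(-7, 1))) = Mul(-407, Add(Rational(467, 4), -7)) = Mul(-407, Rational(439, 4)) = Rational(-178673, 4)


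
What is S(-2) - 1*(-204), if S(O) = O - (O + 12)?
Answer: 192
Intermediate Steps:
S(O) = -12 (S(O) = O - (12 + O) = O + (-12 - O) = -12)
S(-2) - 1*(-204) = -12 - 1*(-204) = -12 + 204 = 192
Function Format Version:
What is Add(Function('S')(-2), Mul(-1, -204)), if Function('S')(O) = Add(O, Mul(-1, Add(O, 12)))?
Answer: 192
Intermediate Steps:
Function('S')(O) = -12 (Function('S')(O) = Add(O, Mul(-1, Add(12, O))) = Add(O, Add(-12, Mul(-1, O))) = -12)
Add(Function('S')(-2), Mul(-1, -204)) = Add(-12, Mul(-1, -204)) = Add(-12, 204) = 192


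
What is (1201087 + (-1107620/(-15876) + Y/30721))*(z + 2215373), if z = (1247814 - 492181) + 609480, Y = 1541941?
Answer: 74916628872653135906/17418807 ≈ 4.3009e+12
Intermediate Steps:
z = 1365113 (z = 755633 + 609480 = 1365113)
(1201087 + (-1107620/(-15876) + Y/30721))*(z + 2215373) = (1201087 + (-1107620/(-15876) + 1541941/30721))*(1365113 + 2215373) = (1201087 + (-1107620*(-1/15876) + 1541941*(1/30721)))*3580486 = (1201087 + (276905/3969 + 1541941/30721))*3580486 = (1201087 + 14626762334/121931649)*3580486 = (146465145264797/121931649)*3580486 = 74916628872653135906/17418807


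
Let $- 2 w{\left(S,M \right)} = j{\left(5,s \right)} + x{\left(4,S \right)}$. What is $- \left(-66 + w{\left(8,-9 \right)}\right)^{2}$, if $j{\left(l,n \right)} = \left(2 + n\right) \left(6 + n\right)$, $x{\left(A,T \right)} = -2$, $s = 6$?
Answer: $-12769$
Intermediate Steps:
$w{\left(S,M \right)} = -47$ ($w{\left(S,M \right)} = - \frac{\left(12 + 6^{2} + 8 \cdot 6\right) - 2}{2} = - \frac{\left(12 + 36 + 48\right) - 2}{2} = - \frac{96 - 2}{2} = \left(- \frac{1}{2}\right) 94 = -47$)
$- \left(-66 + w{\left(8,-9 \right)}\right)^{2} = - \left(-66 - 47\right)^{2} = - \left(-113\right)^{2} = \left(-1\right) 12769 = -12769$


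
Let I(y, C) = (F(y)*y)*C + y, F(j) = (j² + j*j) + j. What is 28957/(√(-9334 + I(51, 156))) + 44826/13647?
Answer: 14942/4549 + 28957*√41783585/41783585 ≈ 7.7644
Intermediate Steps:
F(j) = j + 2*j² (F(j) = (j² + j²) + j = 2*j² + j = j + 2*j²)
I(y, C) = y + C*y²*(1 + 2*y) (I(y, C) = ((y*(1 + 2*y))*y)*C + y = (y²*(1 + 2*y))*C + y = C*y²*(1 + 2*y) + y = y + C*y²*(1 + 2*y))
28957/(√(-9334 + I(51, 156))) + 44826/13647 = 28957/(√(-9334 + 51*(1 + 156*51*(1 + 2*51)))) + 44826/13647 = 28957/(√(-9334 + 51*(1 + 156*51*(1 + 102)))) + 44826*(1/13647) = 28957/(√(-9334 + 51*(1 + 156*51*103))) + 14942/4549 = 28957/(√(-9334 + 51*(1 + 819468))) + 14942/4549 = 28957/(√(-9334 + 51*819469)) + 14942/4549 = 28957/(√(-9334 + 41792919)) + 14942/4549 = 28957/(√41783585) + 14942/4549 = 28957*(√41783585/41783585) + 14942/4549 = 28957*√41783585/41783585 + 14942/4549 = 14942/4549 + 28957*√41783585/41783585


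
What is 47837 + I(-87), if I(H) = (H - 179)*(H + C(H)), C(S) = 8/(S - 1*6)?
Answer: 6603175/93 ≈ 71002.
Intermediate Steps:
C(S) = 8/(-6 + S) (C(S) = 8/(S - 6) = 8/(-6 + S))
I(H) = (-179 + H)*(H + 8/(-6 + H)) (I(H) = (H - 179)*(H + 8/(-6 + H)) = (-179 + H)*(H + 8/(-6 + H)))
47837 + I(-87) = 47837 + (-1432 + 8*(-87) - 87*(-179 - 87)*(-6 - 87))/(-6 - 87) = 47837 + (-1432 - 696 - 87*(-266)*(-93))/(-93) = 47837 - (-1432 - 696 - 2152206)/93 = 47837 - 1/93*(-2154334) = 47837 + 2154334/93 = 6603175/93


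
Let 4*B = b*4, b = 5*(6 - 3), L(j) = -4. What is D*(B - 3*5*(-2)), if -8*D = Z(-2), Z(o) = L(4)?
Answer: 45/2 ≈ 22.500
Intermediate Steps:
b = 15 (b = 5*3 = 15)
Z(o) = -4
D = ½ (D = -⅛*(-4) = ½ ≈ 0.50000)
B = 15 (B = (15*4)/4 = (¼)*60 = 15)
D*(B - 3*5*(-2)) = (15 - 3*5*(-2))/2 = (15 - 15*(-2))/2 = (15 + 30)/2 = (½)*45 = 45/2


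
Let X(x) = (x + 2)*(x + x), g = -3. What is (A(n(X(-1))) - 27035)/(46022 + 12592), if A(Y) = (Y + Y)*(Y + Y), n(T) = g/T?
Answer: -13513/29307 ≈ -0.46108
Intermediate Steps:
X(x) = 2*x*(2 + x) (X(x) = (2 + x)*(2*x) = 2*x*(2 + x))
n(T) = -3/T
A(Y) = 4*Y² (A(Y) = (2*Y)*(2*Y) = 4*Y²)
(A(n(X(-1))) - 27035)/(46022 + 12592) = (4*(-3*(-1/(2*(2 - 1))))² - 27035)/(46022 + 12592) = (4*(-3/(2*(-1)*1))² - 27035)/58614 = (4*(-3/(-2))² - 27035)*(1/58614) = (4*(-3*(-½))² - 27035)*(1/58614) = (4*(3/2)² - 27035)*(1/58614) = (4*(9/4) - 27035)*(1/58614) = (9 - 27035)*(1/58614) = -27026*1/58614 = -13513/29307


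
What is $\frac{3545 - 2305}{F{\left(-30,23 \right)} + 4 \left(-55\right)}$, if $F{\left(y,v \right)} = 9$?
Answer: $- \frac{1240}{211} \approx -5.8768$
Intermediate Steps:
$\frac{3545 - 2305}{F{\left(-30,23 \right)} + 4 \left(-55\right)} = \frac{3545 - 2305}{9 + 4 \left(-55\right)} = \frac{1240}{9 - 220} = \frac{1240}{-211} = 1240 \left(- \frac{1}{211}\right) = - \frac{1240}{211}$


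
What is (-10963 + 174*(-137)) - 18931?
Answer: -53732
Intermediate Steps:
(-10963 + 174*(-137)) - 18931 = (-10963 - 23838) - 18931 = -34801 - 18931 = -53732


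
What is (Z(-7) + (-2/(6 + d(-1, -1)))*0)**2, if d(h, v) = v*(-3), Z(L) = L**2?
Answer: 2401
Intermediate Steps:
d(h, v) = -3*v
(Z(-7) + (-2/(6 + d(-1, -1)))*0)**2 = ((-7)**2 + (-2/(6 - 3*(-1)))*0)**2 = (49 + (-2/(6 + 3))*0)**2 = (49 + (-2/9)*0)**2 = (49 + ((1/9)*(-2))*0)**2 = (49 - 2/9*0)**2 = (49 + 0)**2 = 49**2 = 2401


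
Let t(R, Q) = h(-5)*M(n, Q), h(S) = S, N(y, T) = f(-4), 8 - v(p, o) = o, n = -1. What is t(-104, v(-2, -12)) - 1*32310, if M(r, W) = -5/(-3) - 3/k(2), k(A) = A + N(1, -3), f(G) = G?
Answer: -193955/6 ≈ -32326.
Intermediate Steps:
v(p, o) = 8 - o
N(y, T) = -4
k(A) = -4 + A (k(A) = A - 4 = -4 + A)
M(r, W) = 19/6 (M(r, W) = -5/(-3) - 3/(-4 + 2) = -5*(-⅓) - 3/(-2) = 5/3 - 3*(-½) = 5/3 + 3/2 = 19/6)
t(R, Q) = -95/6 (t(R, Q) = -5*19/6 = -95/6)
t(-104, v(-2, -12)) - 1*32310 = -95/6 - 1*32310 = -95/6 - 32310 = -193955/6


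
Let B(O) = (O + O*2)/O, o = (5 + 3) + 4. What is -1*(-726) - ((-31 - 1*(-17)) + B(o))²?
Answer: 605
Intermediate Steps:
o = 12 (o = 8 + 4 = 12)
B(O) = 3 (B(O) = (O + 2*O)/O = (3*O)/O = 3)
-1*(-726) - ((-31 - 1*(-17)) + B(o))² = -1*(-726) - ((-31 - 1*(-17)) + 3)² = 726 - ((-31 + 17) + 3)² = 726 - (-14 + 3)² = 726 - 1*(-11)² = 726 - 1*121 = 726 - 121 = 605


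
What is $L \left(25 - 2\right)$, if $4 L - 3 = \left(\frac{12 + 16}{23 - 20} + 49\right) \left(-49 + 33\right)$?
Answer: $- \frac{64193}{12} \approx -5349.4$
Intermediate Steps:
$L = - \frac{2791}{12}$ ($L = \frac{3}{4} + \frac{\left(\frac{12 + 16}{23 - 20} + 49\right) \left(-49 + 33\right)}{4} = \frac{3}{4} + \frac{\left(\frac{28}{3} + 49\right) \left(-16\right)}{4} = \frac{3}{4} + \frac{\frac{175}{3} \left(-16\right)}{4} = \frac{3}{4} + \frac{1}{4} \left(- \frac{2800}{3}\right) = \frac{3}{4} - \frac{700}{3} = - \frac{2791}{12} \approx -232.58$)
$L \left(25 - 2\right) = - \frac{2791 \left(25 - 2\right)}{12} = \left(- \frac{2791}{12}\right) 23 = - \frac{64193}{12}$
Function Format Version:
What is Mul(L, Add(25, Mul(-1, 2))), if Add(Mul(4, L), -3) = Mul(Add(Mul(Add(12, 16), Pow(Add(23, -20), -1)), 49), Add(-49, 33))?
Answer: Rational(-64193, 12) ≈ -5349.4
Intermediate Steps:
L = Rational(-2791, 12) (L = Add(Rational(3, 4), Mul(Rational(1, 4), Mul(Add(Mul(Add(12, 16), Pow(Add(23, -20), -1)), 49), Add(-49, 33)))) = Add(Rational(3, 4), Mul(Rational(1, 4), Mul(Add(Mul(28, Pow(3, -1)), 49), -16))) = Add(Rational(3, 4), Mul(Rational(1, 4), Mul(Add(Mul(28, Rational(1, 3)), 49), -16))) = Add(Rational(3, 4), Mul(Rational(1, 4), Mul(Add(Rational(28, 3), 49), -16))) = Add(Rational(3, 4), Mul(Rational(1, 4), Mul(Rational(175, 3), -16))) = Add(Rational(3, 4), Mul(Rational(1, 4), Rational(-2800, 3))) = Add(Rational(3, 4), Rational(-700, 3)) = Rational(-2791, 12) ≈ -232.58)
Mul(L, Add(25, Mul(-1, 2))) = Mul(Rational(-2791, 12), Add(25, Mul(-1, 2))) = Mul(Rational(-2791, 12), Add(25, -2)) = Mul(Rational(-2791, 12), 23) = Rational(-64193, 12)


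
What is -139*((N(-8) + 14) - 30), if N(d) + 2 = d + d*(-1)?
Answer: 2502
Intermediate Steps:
N(d) = -2 (N(d) = -2 + (d + d*(-1)) = -2 + (d - d) = -2 + 0 = -2)
-139*((N(-8) + 14) - 30) = -139*((-2 + 14) - 30) = -139*(12 - 30) = -139*(-18) = 2502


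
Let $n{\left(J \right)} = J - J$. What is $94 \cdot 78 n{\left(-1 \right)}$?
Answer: $0$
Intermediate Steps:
$n{\left(J \right)} = 0$
$94 \cdot 78 n{\left(-1 \right)} = 94 \cdot 78 \cdot 0 = 7332 \cdot 0 = 0$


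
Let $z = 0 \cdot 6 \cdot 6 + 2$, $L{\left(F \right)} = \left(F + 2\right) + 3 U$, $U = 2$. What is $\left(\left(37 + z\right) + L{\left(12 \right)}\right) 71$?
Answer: $4189$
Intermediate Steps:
$L{\left(F \right)} = 8 + F$ ($L{\left(F \right)} = \left(F + 2\right) + 3 \cdot 2 = \left(2 + F\right) + 6 = 8 + F$)
$z = 2$ ($z = 0 \cdot 6 + 2 = 0 + 2 = 2$)
$\left(\left(37 + z\right) + L{\left(12 \right)}\right) 71 = \left(\left(37 + 2\right) + \left(8 + 12\right)\right) 71 = \left(39 + 20\right) 71 = 59 \cdot 71 = 4189$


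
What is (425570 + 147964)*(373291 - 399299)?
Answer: -14916472272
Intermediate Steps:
(425570 + 147964)*(373291 - 399299) = 573534*(-26008) = -14916472272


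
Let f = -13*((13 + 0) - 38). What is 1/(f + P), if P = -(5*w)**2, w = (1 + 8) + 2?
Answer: -1/2700 ≈ -0.00037037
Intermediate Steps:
w = 11 (w = 9 + 2 = 11)
P = -3025 (P = -(5*11)**2 = -1*55**2 = -1*3025 = -3025)
f = 325 (f = -13*(13 - 38) = -13*(-25) = 325)
1/(f + P) = 1/(325 - 3025) = 1/(-2700) = -1/2700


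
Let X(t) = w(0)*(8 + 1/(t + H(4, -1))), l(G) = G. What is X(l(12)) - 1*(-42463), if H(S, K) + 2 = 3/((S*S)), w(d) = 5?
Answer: 6928069/163 ≈ 42504.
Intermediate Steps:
H(S, K) = -2 + 3/S² (H(S, K) = -2 + 3/((S*S)) = -2 + 3/(S²) = -2 + 3/S²)
X(t) = 40 + 5/(-29/16 + t) (X(t) = 5*(8 + 1/(t + (-2 + 3/4²))) = 5*(8 + 1/(t + (-2 + 3*(1/16)))) = 5*(8 + 1/(t + (-2 + 3/16))) = 5*(8 + 1/(t - 29/16)) = 5*(8 + 1/(-29/16 + t)) = 40 + 5/(-29/16 + t))
X(l(12)) - 1*(-42463) = 40*(-27 + 16*12)/(-29 + 16*12) - 1*(-42463) = 40*(-27 + 192)/(-29 + 192) + 42463 = 40*165/163 + 42463 = 40*(1/163)*165 + 42463 = 6600/163 + 42463 = 6928069/163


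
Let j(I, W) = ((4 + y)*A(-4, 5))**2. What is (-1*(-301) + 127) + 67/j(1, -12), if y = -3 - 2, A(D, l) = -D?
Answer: 6915/16 ≈ 432.19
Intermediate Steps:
y = -5
j(I, W) = 16 (j(I, W) = ((4 - 5)*(-1*(-4)))**2 = (-1*4)**2 = (-4)**2 = 16)
(-1*(-301) + 127) + 67/j(1, -12) = (-1*(-301) + 127) + 67/16 = (301 + 127) + 67*(1/16) = 428 + 67/16 = 6915/16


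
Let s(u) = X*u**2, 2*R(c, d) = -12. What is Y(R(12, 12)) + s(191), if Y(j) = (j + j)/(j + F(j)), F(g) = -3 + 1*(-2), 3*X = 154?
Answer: 61798850/33 ≈ 1.8727e+6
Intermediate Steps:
X = 154/3 (X = (1/3)*154 = 154/3 ≈ 51.333)
R(c, d) = -6 (R(c, d) = (1/2)*(-12) = -6)
F(g) = -5 (F(g) = -3 - 2 = -5)
s(u) = 154*u**2/3
Y(j) = 2*j/(-5 + j) (Y(j) = (j + j)/(j - 5) = (2*j)/(-5 + j) = 2*j/(-5 + j))
Y(R(12, 12)) + s(191) = 2*(-6)/(-5 - 6) + (154/3)*191**2 = 2*(-6)/(-11) + (154/3)*36481 = 2*(-6)*(-1/11) + 5618074/3 = 12/11 + 5618074/3 = 61798850/33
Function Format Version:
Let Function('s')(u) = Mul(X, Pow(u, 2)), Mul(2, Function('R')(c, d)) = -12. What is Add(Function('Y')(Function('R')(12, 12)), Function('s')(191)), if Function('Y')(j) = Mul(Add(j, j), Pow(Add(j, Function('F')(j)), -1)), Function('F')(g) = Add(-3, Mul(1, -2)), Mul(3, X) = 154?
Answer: Rational(61798850, 33) ≈ 1.8727e+6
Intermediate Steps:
X = Rational(154, 3) (X = Mul(Rational(1, 3), 154) = Rational(154, 3) ≈ 51.333)
Function('R')(c, d) = -6 (Function('R')(c, d) = Mul(Rational(1, 2), -12) = -6)
Function('F')(g) = -5 (Function('F')(g) = Add(-3, -2) = -5)
Function('s')(u) = Mul(Rational(154, 3), Pow(u, 2))
Function('Y')(j) = Mul(2, j, Pow(Add(-5, j), -1)) (Function('Y')(j) = Mul(Add(j, j), Pow(Add(j, -5), -1)) = Mul(Mul(2, j), Pow(Add(-5, j), -1)) = Mul(2, j, Pow(Add(-5, j), -1)))
Add(Function('Y')(Function('R')(12, 12)), Function('s')(191)) = Add(Mul(2, -6, Pow(Add(-5, -6), -1)), Mul(Rational(154, 3), Pow(191, 2))) = Add(Mul(2, -6, Pow(-11, -1)), Mul(Rational(154, 3), 36481)) = Add(Mul(2, -6, Rational(-1, 11)), Rational(5618074, 3)) = Add(Rational(12, 11), Rational(5618074, 3)) = Rational(61798850, 33)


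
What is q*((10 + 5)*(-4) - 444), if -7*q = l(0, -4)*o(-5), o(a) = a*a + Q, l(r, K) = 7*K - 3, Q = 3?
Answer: -62496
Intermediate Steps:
l(r, K) = -3 + 7*K
o(a) = 3 + a² (o(a) = a*a + 3 = a² + 3 = 3 + a²)
q = 124 (q = -(-3 + 7*(-4))*(3 + (-5)²)/7 = -(-3 - 28)*(3 + 25)/7 = -(-31)*28/7 = -⅐*(-868) = 124)
q*((10 + 5)*(-4) - 444) = 124*((10 + 5)*(-4) - 444) = 124*(15*(-4) - 444) = 124*(-60 - 444) = 124*(-504) = -62496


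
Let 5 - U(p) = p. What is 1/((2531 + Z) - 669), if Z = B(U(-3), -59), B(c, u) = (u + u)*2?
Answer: 1/1626 ≈ 0.00061501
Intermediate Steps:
U(p) = 5 - p
B(c, u) = 4*u (B(c, u) = (2*u)*2 = 4*u)
Z = -236 (Z = 4*(-59) = -236)
1/((2531 + Z) - 669) = 1/((2531 - 236) - 669) = 1/(2295 - 669) = 1/1626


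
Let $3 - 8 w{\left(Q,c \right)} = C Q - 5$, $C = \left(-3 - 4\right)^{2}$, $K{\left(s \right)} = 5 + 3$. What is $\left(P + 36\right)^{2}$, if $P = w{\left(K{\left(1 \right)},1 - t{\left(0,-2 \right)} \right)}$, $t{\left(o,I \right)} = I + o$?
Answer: $144$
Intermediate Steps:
$K{\left(s \right)} = 8$
$C = 49$ ($C = \left(-7\right)^{2} = 49$)
$w{\left(Q,c \right)} = 1 - \frac{49 Q}{8}$ ($w{\left(Q,c \right)} = \frac{3}{8} - \frac{49 Q - 5}{8} = \frac{3}{8} - \frac{-5 + 49 Q}{8} = \frac{3}{8} - \left(- \frac{5}{8} + \frac{49 Q}{8}\right) = 1 - \frac{49 Q}{8}$)
$P = -48$ ($P = 1 - 49 = -48$)
$\left(P + 36\right)^{2} = \left(-48 + 36\right)^{2} = \left(-12\right)^{2} = 144$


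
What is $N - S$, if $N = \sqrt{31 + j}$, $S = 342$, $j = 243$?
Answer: $-342 + \sqrt{274} \approx -325.45$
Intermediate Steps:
$N = \sqrt{274}$ ($N = \sqrt{31 + 243} = \sqrt{274} \approx 16.553$)
$N - S = \sqrt{274} - 342 = -342 + \sqrt{274}$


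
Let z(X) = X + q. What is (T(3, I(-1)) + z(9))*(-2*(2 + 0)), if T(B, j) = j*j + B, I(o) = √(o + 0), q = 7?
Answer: -72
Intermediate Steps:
z(X) = 7 + X (z(X) = X + 7 = 7 + X)
I(o) = √o
T(B, j) = B + j² (T(B, j) = j² + B = B + j²)
(T(3, I(-1)) + z(9))*(-2*(2 + 0)) = ((3 + (√(-1))²) + (7 + 9))*(-2*(2 + 0)) = ((3 + I²) + 16)*(-2*2) = ((3 - 1) + 16)*(-4) = (2 + 16)*(-4) = 18*(-4) = -72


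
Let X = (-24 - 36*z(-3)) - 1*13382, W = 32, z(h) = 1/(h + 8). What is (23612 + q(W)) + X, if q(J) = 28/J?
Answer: 407987/40 ≈ 10200.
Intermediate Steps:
z(h) = 1/(8 + h)
X = -67066/5 (X = (-24 - 36/(8 - 3)) - 1*13382 = (-24 - 36/5) - 13382 = -156/5 - 13382 = -67066/5 ≈ -13413.)
(23612 + q(W)) + X = (23612 + 28/32) - 67066/5 = (23612 + 28*(1/32)) - 67066/5 = (23612 + 7/8) - 67066/5 = 188903/8 - 67066/5 = 407987/40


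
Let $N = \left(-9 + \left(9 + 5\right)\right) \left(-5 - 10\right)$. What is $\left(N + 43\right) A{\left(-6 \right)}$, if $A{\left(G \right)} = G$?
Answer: $192$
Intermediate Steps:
$N = -75$ ($N = \left(-9 + 14\right) \left(-15\right) = 5 \left(-15\right) = -75$)
$\left(N + 43\right) A{\left(-6 \right)} = \left(-75 + 43\right) \left(-6\right) = \left(-32\right) \left(-6\right) = 192$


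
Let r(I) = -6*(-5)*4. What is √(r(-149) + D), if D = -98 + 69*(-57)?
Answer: I*√3911 ≈ 62.538*I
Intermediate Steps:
r(I) = 120 (r(I) = 30*4 = 120)
D = -4031 (D = -98 - 3933 = -4031)
√(r(-149) + D) = √(120 - 4031) = √(-3911) = I*√3911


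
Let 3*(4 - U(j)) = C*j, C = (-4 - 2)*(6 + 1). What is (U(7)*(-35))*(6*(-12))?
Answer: 257040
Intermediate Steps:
C = -42 (C = -6*7 = -42)
U(j) = 4 + 14*j (U(j) = 4 - (-14)*j = 4 + 14*j)
(U(7)*(-35))*(6*(-12)) = ((4 + 14*7)*(-35))*(6*(-12)) = ((4 + 98)*(-35))*(-72) = (102*(-35))*(-72) = -3570*(-72) = 257040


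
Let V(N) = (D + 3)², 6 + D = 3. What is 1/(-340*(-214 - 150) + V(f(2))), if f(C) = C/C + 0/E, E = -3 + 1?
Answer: 1/123760 ≈ 8.0802e-6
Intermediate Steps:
D = -3 (D = -6 + 3 = -3)
E = -2
f(C) = 1 (f(C) = C/C + 0/(-2) = 1 + 0*(-½) = 1 + 0 = 1)
V(N) = 0 (V(N) = (-3 + 3)² = 0² = 0)
1/(-340*(-214 - 150) + V(f(2))) = 1/(-340*(-214 - 150) + 0) = 1/(-340*(-364) + 0) = 1/(123760 + 0) = 1/123760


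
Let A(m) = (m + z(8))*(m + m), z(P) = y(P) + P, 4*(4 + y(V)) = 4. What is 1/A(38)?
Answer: 1/3268 ≈ 0.00030600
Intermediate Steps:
y(V) = -3 (y(V) = -4 + (1/4)*4 = -4 + 1 = -3)
z(P) = -3 + P
A(m) = 2*m*(5 + m) (A(m) = (m + (-3 + 8))*(m + m) = (m + 5)*(2*m) = (5 + m)*(2*m) = 2*m*(5 + m))
1/A(38) = 1/(2*38*(5 + 38)) = 1/(2*38*43) = 1/3268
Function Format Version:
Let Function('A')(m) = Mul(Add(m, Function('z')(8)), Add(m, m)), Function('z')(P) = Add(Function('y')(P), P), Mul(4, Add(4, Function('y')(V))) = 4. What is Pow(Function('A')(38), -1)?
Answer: Rational(1, 3268) ≈ 0.00030600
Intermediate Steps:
Function('y')(V) = -3 (Function('y')(V) = Add(-4, Mul(Rational(1, 4), 4)) = Add(-4, 1) = -3)
Function('z')(P) = Add(-3, P)
Function('A')(m) = Mul(2, m, Add(5, m)) (Function('A')(m) = Mul(Add(m, Add(-3, 8)), Add(m, m)) = Mul(Add(m, 5), Mul(2, m)) = Mul(Add(5, m), Mul(2, m)) = Mul(2, m, Add(5, m)))
Pow(Function('A')(38), -1) = Pow(Mul(2, 38, Add(5, 38)), -1) = Pow(Mul(2, 38, 43), -1) = Pow(3268, -1) = Rational(1, 3268)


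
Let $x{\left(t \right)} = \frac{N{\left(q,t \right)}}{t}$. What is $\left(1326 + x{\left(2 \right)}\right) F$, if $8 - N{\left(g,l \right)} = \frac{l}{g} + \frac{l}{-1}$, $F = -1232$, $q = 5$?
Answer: $- \frac{8197728}{5} \approx -1.6395 \cdot 10^{6}$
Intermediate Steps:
$N{\left(g,l \right)} = 8 + l - \frac{l}{g}$ ($N{\left(g,l \right)} = 8 - \left(\frac{l}{g} + \frac{l}{-1}\right) = 8 - \left(\frac{l}{g} + l \left(-1\right)\right) = 8 - \left(\frac{l}{g} - l\right) = 8 - \left(- l + \frac{l}{g}\right) = 8 + \left(l - \frac{l}{g}\right) = 8 + l - \frac{l}{g}$)
$x{\left(t \right)} = \frac{8 + \frac{4 t}{5}}{t}$ ($x{\left(t \right)} = \frac{8 + t - \frac{t}{5}}{t} = \frac{8 + \frac{4 t}{5}}{t}$)
$\left(1326 + x{\left(2 \right)}\right) F = \left(1326 + \left(\frac{4}{5} + \frac{8}{2}\right)\right) \left(-1232\right) = \left(1326 + \left(\frac{4}{5} + 8 \cdot \frac{1}{2}\right)\right) \left(-1232\right) = \left(1326 + \left(\frac{4}{5} + 4\right)\right) \left(-1232\right) = \left(1326 + \frac{24}{5}\right) \left(-1232\right) = \frac{6654}{5} \left(-1232\right) = - \frac{8197728}{5}$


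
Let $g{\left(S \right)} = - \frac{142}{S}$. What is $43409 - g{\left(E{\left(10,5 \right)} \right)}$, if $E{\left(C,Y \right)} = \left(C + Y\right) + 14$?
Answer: $\frac{1259003}{29} \approx 43414.0$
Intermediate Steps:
$E{\left(C,Y \right)} = 14 + C + Y$
$43409 - g{\left(E{\left(10,5 \right)} \right)} = 43409 - - \frac{142}{14 + 10 + 5} = 43409 - - \frac{142}{29} = 43409 + \frac{142}{29} = \frac{1259003}{29}$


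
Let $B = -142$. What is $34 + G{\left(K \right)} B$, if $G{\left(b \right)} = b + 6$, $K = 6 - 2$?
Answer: $-1386$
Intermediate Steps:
$K = 4$
$G{\left(b \right)} = 6 + b$
$34 + G{\left(K \right)} B = 34 + \left(6 + 4\right) \left(-142\right) = 34 + 10 \left(-142\right) = 34 - 1420 = -1386$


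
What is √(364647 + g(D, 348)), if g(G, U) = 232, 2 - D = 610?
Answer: √364879 ≈ 604.05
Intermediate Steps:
D = -608 (D = 2 - 1*610 = 2 - 610 = -608)
√(364647 + g(D, 348)) = √(364647 + 232) = √364879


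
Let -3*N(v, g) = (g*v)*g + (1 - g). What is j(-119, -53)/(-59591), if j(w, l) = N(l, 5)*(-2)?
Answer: 886/59591 ≈ 0.014868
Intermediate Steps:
N(v, g) = -⅓ + g/3 - v*g²/3 (N(v, g) = -((g*v)*g + (1 - g))/3 = -(v*g² + (1 - g))/3 = -(1 - g + v*g²)/3 = -⅓ + g/3 - v*g²/3)
j(w, l) = -8/3 + 50*l/3 (j(w, l) = (-⅓ + (⅓)*5 - ⅓*l*5²)*(-2) = (-⅓ + 5/3 - ⅓*l*25)*(-2) = (-⅓ + 5/3 - 25*l/3)*(-2) = (4/3 - 25*l/3)*(-2) = -8/3 + 50*l/3)
j(-119, -53)/(-59591) = (-8/3 + (50/3)*(-53))/(-59591) = (-8/3 - 2650/3)*(-1/59591) = -886*(-1/59591) = 886/59591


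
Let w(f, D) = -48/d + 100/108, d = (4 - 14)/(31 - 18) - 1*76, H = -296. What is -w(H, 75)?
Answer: -20899/13473 ≈ -1.5512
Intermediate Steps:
d = -998/13 (d = -10/13 - 76 = -998/13 ≈ -76.769)
w(f, D) = 20899/13473 (w(f, D) = -48/(-998/13) + 100/108 = -48*(-13/998) + 100*(1/108) = 312/499 + 25/27 = 20899/13473)
-w(H, 75) = -1*20899/13473 = -20899/13473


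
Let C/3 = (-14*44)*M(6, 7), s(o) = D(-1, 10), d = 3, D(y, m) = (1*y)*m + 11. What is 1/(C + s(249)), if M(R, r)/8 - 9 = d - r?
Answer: -1/73919 ≈ -1.3528e-5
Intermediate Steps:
D(y, m) = 11 + m*y (D(y, m) = y*m + 11 = m*y + 11 = 11 + m*y)
s(o) = 1 (s(o) = 11 + 10*(-1) = 11 - 10 = 1)
M(R, r) = 96 - 8*r (M(R, r) = 72 + 8*(3 - r) = 72 + (24 - 8*r) = 96 - 8*r)
C = -73920 (C = 3*((-14*44)*(96 - 8*7)) = 3*(-616*(96 - 56)) = 3*(-616*40) = 3*(-24640) = -73920)
1/(C + s(249)) = 1/(-73920 + 1) = 1/(-73919) = -1/73919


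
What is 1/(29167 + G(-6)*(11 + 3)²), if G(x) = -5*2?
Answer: 1/27207 ≈ 3.6755e-5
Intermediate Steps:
G(x) = -10
1/(29167 + G(-6)*(11 + 3)²) = 1/(29167 - 10*(11 + 3)²) = 1/(29167 - 10*14²) = 1/(29167 - 10*196) = 1/(29167 - 1960) = 1/27207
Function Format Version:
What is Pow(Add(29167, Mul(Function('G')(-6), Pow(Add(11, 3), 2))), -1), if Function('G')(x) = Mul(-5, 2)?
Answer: Rational(1, 27207) ≈ 3.6755e-5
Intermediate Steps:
Function('G')(x) = -10
Pow(Add(29167, Mul(Function('G')(-6), Pow(Add(11, 3), 2))), -1) = Pow(Add(29167, Mul(-10, Pow(Add(11, 3), 2))), -1) = Pow(Add(29167, Mul(-10, Pow(14, 2))), -1) = Pow(Add(29167, Mul(-10, 196)), -1) = Pow(Add(29167, -1960), -1) = Pow(27207, -1) = Rational(1, 27207)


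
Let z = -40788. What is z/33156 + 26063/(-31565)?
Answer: -59767168/29071365 ≈ -2.0559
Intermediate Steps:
z/33156 + 26063/(-31565) = -40788/33156 + 26063/(-31565) = -40788*1/33156 + 26063*(-1/31565) = -1133/921 - 26063/31565 = -59767168/29071365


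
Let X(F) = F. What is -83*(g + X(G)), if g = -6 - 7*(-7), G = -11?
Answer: -2656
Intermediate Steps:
g = 43 (g = -6 + 49 = 43)
-83*(g + X(G)) = -83*(43 - 11) = -83*32 = -2656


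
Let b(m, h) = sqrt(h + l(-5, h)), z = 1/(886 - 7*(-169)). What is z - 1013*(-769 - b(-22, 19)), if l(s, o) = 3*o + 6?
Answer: 1611744794/2069 + 1013*sqrt(82) ≈ 7.8817e+5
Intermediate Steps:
l(s, o) = 6 + 3*o
z = 1/2069 (z = 1/(886 + 1183) = 1/2069 ≈ 0.00048333)
b(m, h) = sqrt(6 + 4*h) (b(m, h) = sqrt(h + (6 + 3*h)) = sqrt(6 + 4*h))
z - 1013*(-769 - b(-22, 19)) = 1/2069 - 1013*(-769 - sqrt(6 + 4*19)) = 1/2069 - 1013*(-769 - sqrt(6 + 76)) = 1/2069 - 1013*(-769 - sqrt(82)) = 1/2069 + (778997 + 1013*sqrt(82)) = 1611744794/2069 + 1013*sqrt(82)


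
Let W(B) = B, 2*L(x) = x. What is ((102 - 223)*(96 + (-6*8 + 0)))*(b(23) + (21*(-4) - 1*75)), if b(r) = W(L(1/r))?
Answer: 21236952/23 ≈ 9.2335e+5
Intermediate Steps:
L(x) = x/2
b(r) = 1/(2*r)
((102 - 223)*(96 + (-6*8 + 0)))*(b(23) + (21*(-4) - 1*75)) = ((102 - 223)*(96 + (-6*8 + 0)))*((½)/23 + (21*(-4) - 1*75)) = (-121*(96 + (-48 + 0)))*((½)*(1/23) + (-84 - 75)) = (-121*(96 - 48))*(1/46 - 159) = -121*48*(-7313/46) = -5808*(-7313/46) = 21236952/23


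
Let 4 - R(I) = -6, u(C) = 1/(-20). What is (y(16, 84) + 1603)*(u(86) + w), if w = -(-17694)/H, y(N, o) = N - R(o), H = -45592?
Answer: -40171903/56990 ≈ -704.89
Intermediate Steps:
u(C) = -1/20
R(I) = 10 (R(I) = 4 - 1*(-6) = 4 + 6 = 10)
y(N, o) = -10 + N (y(N, o) = N - 1*10 = N - 10 = -10 + N)
w = -8847/22796 (w = -(-17694)/(-45592) = -(-17694)*(-1)/45592 = -1*8847/22796 = -8847/22796 ≈ -0.38809)
(y(16, 84) + 1603)*(u(86) + w) = ((-10 + 16) + 1603)*(-1/20 - 8847/22796) = (6 + 1603)*(-24967/56990) = 1609*(-24967/56990) = -40171903/56990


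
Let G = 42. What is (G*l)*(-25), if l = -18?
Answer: 18900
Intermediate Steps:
(G*l)*(-25) = (42*(-18))*(-25) = -756*(-25) = 18900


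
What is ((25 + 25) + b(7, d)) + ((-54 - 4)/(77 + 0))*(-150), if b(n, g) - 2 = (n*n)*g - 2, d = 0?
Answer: 12550/77 ≈ 162.99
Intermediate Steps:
b(n, g) = g*n**2 (b(n, g) = 2 + ((n*n)*g - 2) = 2 + (n**2*g - 2) = 2 + (g*n**2 - 2) = 2 + (-2 + g*n**2) = g*n**2)
((25 + 25) + b(7, d)) + ((-54 - 4)/(77 + 0))*(-150) = ((25 + 25) + 0*7**2) + ((-54 - 4)/(77 + 0))*(-150) = (50 + 0*49) - 58/77*(-150) = (50 + 0) - 58*1/77*(-150) = 50 - 58/77*(-150) = 50 + 8700/77 = 12550/77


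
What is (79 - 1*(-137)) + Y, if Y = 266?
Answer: 482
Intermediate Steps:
(79 - 1*(-137)) + Y = (79 - 1*(-137)) + 266 = (79 + 137) + 266 = 216 + 266 = 482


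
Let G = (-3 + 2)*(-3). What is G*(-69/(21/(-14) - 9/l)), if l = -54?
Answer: 621/4 ≈ 155.25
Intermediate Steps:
G = 3 (G = -1*(-3) = 3)
G*(-69/(21/(-14) - 9/l)) = 3*(-69/(21/(-14) - 9/(-54))) = 3*(-69/(21*(-1/14) - 9*(-1/54))) = 3*(-69/(-3/2 + ⅙)) = 3*(-69/(-4/3)) = 3*(-69*(-¾)) = 3*(207/4) = 621/4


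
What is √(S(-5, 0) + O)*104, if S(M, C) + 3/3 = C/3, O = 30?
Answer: 104*√29 ≈ 560.06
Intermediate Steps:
S(M, C) = -1 + C/3
√(S(-5, 0) + O)*104 = √((-1 + (⅓)*0) + 30)*104 = √((-1 + 0) + 30)*104 = √(-1 + 30)*104 = √29*104 = 104*√29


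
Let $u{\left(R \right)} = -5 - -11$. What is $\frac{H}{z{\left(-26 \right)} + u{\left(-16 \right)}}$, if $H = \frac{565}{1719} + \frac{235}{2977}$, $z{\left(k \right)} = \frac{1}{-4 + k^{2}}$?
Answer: $\frac{467257280}{6879576093} \approx 0.067919$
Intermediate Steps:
$u{\left(R \right)} = 6$ ($u{\left(R \right)} = -5 + 11 = 6$)
$H = \frac{2085970}{5117463}$ ($H = 565 \cdot \frac{1}{1719} + 235 \cdot \frac{1}{2977} = \frac{565}{1719} + \frac{235}{2977} = \frac{2085970}{5117463} \approx 0.40762$)
$\frac{H}{z{\left(-26 \right)} + u{\left(-16 \right)}} = \frac{1}{\frac{1}{-4 + \left(-26\right)^{2}} + 6} \cdot \frac{2085970}{5117463} = \frac{1}{\frac{1}{-4 + 676} + 6} \cdot \frac{2085970}{5117463} = \frac{1}{\frac{1}{672} + 6} \cdot \frac{2085970}{5117463} = \frac{1}{\frac{4033}{672}} \cdot \frac{2085970}{5117463} = \frac{672}{4033} \cdot \frac{2085970}{5117463} = \frac{467257280}{6879576093}$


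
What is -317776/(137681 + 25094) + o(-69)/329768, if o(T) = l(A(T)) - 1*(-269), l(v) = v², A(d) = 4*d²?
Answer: 58929501362907/53677986200 ≈ 1097.8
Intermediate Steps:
o(T) = 269 + 16*T⁴ (o(T) = (4*T²)² - 1*(-269) = 16*T⁴ + 269 = 269 + 16*T⁴)
-317776/(137681 + 25094) + o(-69)/329768 = -317776/(137681 + 25094) + (269 + 16*(-69)⁴)/329768 = -317776/162775 + (269 + 16*22667121)*(1/329768) = -317776*1/162775 + (269 + 362673936)*(1/329768) = -317776/162775 + 362674205*(1/329768) = -317776/162775 + 362674205/329768 = 58929501362907/53677986200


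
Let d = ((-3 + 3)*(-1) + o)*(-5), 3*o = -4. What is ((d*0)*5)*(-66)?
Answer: 0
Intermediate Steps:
o = -4/3 (o = (1/3)*(-4) = -4/3 ≈ -1.3333)
d = 20/3 (d = ((-3 + 3)*(-1) - 4/3)*(-5) = (0*(-1) - 4/3)*(-5) = (0 - 4/3)*(-5) = -4/3*(-5) = 20/3 ≈ 6.6667)
((d*0)*5)*(-66) = (((20/3)*0)*5)*(-66) = (0*5)*(-66) = 0*(-66) = 0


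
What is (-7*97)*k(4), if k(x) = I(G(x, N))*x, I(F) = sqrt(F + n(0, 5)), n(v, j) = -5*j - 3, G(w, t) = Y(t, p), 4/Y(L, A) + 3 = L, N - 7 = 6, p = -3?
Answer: -2716*I*sqrt(690)/5 ≈ -14269.0*I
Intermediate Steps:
N = 13 (N = 7 + 6 = 13)
Y(L, A) = 4/(-3 + L)
G(w, t) = 4/(-3 + t)
n(v, j) = -3 - 5*j
I(F) = sqrt(-28 + F) (I(F) = sqrt(F + (-3 - 5*5)) = sqrt(F + (-3 - 25)) = sqrt(F - 28) = sqrt(-28 + F))
k(x) = I*x*sqrt(690)/5 (k(x) = sqrt(-28 + 4/(-3 + 13))*x = sqrt(-28 + 4/10)*x = sqrt(-28 + 4*(1/10))*x = sqrt(-28 + 2/5)*x = sqrt(-138/5)*x = (I*sqrt(690)/5)*x = I*x*sqrt(690)/5)
(-7*97)*k(4) = (-7*97)*((1/5)*I*4*sqrt(690)) = -2716*I*sqrt(690)/5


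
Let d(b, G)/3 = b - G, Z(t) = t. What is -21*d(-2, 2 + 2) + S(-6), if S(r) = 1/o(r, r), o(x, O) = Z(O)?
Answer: 2267/6 ≈ 377.83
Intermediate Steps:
o(x, O) = O
d(b, G) = -3*G + 3*b (d(b, G) = 3*(b - G) = -3*G + 3*b)
S(r) = 1/r
-21*d(-2, 2 + 2) + S(-6) = -21*(-3*(2 + 2) + 3*(-2)) + 1/(-6) = -21*(-3*4 - 6) - 1/6 = -21*(-12 - 6) - 1/6 = -21*(-18) - 1/6 = 378 - 1/6 = 2267/6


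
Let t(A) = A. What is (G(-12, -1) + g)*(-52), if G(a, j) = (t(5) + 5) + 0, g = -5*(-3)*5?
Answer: -4420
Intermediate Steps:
g = 75 (g = 15*5 = 75)
G(a, j) = 10 (G(a, j) = (5 + 5) + 0 = 10 + 0 = 10)
(G(-12, -1) + g)*(-52) = (10 + 75)*(-52) = 85*(-52) = -4420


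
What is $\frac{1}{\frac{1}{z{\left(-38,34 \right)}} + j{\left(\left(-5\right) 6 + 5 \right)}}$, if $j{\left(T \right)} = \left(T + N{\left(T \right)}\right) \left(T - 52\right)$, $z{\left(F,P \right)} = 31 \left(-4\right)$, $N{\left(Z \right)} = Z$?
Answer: $\frac{124}{477399} \approx 0.00025974$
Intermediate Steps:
$z{\left(F,P \right)} = -124$
$j{\left(T \right)} = 2 T \left(-52 + T\right)$ ($j{\left(T \right)} = \left(T + T\right) \left(T - 52\right) = 2 T \left(-52 + T\right)$)
$\frac{1}{\frac{1}{z{\left(-38,34 \right)}} + j{\left(\left(-5\right) 6 + 5 \right)}} = \frac{1}{\frac{1}{-124} + 2 \left(\left(-5\right) 6 + 5\right) \left(-52 + \left(\left(-5\right) 6 + 5\right)\right)} = \frac{1}{- \frac{1}{124} + 2 \left(-30 + 5\right) \left(-52 + \left(-30 + 5\right)\right)} = \frac{1}{- \frac{1}{124} + 2 \left(-25\right) \left(-52 - 25\right)} = \frac{1}{- \frac{1}{124} + 2 \left(-25\right) \left(-77\right)} = \frac{1}{- \frac{1}{124} + 3850} = \frac{1}{\frac{477399}{124}} = \frac{124}{477399}$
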